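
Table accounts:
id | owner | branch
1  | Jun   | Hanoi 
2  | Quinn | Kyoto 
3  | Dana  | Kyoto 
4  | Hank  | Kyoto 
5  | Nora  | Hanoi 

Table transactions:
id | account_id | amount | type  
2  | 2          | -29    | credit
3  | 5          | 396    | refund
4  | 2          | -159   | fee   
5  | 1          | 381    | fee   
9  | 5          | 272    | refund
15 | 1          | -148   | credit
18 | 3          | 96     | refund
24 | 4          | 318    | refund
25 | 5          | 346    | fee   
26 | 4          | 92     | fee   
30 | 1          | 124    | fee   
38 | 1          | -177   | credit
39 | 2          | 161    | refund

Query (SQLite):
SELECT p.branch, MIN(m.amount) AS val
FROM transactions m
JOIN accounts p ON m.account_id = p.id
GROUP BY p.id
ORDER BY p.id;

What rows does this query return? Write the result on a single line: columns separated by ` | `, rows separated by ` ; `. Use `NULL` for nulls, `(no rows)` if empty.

Hanoi | -177 ; Kyoto | -159 ; Kyoto | 96 ; Kyoto | 92 ; Hanoi | 272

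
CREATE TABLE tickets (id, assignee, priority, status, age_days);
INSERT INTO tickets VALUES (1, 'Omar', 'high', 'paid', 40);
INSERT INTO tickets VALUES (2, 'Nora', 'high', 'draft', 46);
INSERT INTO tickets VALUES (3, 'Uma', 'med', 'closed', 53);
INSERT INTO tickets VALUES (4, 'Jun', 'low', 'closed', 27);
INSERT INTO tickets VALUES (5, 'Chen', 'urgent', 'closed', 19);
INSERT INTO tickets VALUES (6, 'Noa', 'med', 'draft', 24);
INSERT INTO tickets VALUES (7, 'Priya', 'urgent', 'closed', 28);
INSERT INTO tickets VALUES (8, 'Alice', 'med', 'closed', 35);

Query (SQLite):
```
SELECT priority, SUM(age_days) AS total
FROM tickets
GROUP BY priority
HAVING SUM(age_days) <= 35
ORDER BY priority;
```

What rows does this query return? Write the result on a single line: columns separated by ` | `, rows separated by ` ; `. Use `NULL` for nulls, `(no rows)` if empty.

Partition tickets by priority; compute SUM(age_days) within each group.
HAVING: keep groups where SUM(age_days) <= 35.
  high: ids {1, 2} → SUM(age_days)=86
  low: ids {4} → SUM(age_days)=27
  med: ids {3, 6, 8} → SUM(age_days)=112
  urgent: ids {5, 7} → SUM(age_days)=47

low | 27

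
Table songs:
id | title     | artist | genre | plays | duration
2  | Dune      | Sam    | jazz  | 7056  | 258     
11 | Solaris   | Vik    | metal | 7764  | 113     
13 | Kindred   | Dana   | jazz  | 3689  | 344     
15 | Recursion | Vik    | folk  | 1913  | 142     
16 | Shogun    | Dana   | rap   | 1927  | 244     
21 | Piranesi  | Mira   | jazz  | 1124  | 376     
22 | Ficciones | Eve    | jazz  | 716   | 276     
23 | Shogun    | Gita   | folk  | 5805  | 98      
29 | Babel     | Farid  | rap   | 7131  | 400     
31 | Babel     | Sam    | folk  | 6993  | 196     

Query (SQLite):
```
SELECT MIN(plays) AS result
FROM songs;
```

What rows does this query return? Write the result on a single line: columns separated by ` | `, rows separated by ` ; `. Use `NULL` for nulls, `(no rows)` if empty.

All plays values: [7056, 7764, 3689, 1913, 1927, 1124, 716, 5805, 7131, 6993].
MIN of non-NULL values = 716.

716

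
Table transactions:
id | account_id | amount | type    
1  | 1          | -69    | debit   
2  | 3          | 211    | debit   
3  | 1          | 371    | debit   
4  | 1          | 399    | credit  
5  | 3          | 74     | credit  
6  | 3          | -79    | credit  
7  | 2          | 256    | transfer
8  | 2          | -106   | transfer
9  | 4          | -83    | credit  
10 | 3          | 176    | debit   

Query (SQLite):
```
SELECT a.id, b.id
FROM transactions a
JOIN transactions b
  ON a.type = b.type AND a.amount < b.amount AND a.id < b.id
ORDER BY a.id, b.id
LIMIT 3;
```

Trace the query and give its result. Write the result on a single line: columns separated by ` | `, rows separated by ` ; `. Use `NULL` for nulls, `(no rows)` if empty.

Pairs (a,b) with same type, a.amount < b.amount, a.id < b.id.
type groups: credit:{4,5,6,9} debit:{1,2,3,10} transfer:{7,8}
Ordered by (a.id, b.id); first 3.

1 | 2 ; 1 | 3 ; 1 | 10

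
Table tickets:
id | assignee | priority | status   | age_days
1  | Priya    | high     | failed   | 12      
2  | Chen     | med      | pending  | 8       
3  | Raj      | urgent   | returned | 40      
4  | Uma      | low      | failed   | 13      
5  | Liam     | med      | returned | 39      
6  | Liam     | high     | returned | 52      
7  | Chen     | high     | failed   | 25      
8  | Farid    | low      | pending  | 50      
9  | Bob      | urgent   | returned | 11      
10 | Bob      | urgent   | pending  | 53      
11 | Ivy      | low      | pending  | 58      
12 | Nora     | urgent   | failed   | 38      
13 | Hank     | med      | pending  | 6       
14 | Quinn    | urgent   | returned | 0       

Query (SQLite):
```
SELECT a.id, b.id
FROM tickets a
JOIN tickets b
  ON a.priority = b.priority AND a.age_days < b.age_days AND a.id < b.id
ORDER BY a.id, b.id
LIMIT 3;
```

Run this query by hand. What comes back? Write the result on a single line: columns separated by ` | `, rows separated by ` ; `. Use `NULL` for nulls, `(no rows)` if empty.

Pairs (a,b) with same priority, a.age_days < b.age_days, a.id < b.id.
priority groups: high:{1,6,7} low:{4,8,11} med:{2,5,13} urgent:{3,9,10,12,14}
Ordered by (a.id, b.id); first 3.

1 | 6 ; 1 | 7 ; 2 | 5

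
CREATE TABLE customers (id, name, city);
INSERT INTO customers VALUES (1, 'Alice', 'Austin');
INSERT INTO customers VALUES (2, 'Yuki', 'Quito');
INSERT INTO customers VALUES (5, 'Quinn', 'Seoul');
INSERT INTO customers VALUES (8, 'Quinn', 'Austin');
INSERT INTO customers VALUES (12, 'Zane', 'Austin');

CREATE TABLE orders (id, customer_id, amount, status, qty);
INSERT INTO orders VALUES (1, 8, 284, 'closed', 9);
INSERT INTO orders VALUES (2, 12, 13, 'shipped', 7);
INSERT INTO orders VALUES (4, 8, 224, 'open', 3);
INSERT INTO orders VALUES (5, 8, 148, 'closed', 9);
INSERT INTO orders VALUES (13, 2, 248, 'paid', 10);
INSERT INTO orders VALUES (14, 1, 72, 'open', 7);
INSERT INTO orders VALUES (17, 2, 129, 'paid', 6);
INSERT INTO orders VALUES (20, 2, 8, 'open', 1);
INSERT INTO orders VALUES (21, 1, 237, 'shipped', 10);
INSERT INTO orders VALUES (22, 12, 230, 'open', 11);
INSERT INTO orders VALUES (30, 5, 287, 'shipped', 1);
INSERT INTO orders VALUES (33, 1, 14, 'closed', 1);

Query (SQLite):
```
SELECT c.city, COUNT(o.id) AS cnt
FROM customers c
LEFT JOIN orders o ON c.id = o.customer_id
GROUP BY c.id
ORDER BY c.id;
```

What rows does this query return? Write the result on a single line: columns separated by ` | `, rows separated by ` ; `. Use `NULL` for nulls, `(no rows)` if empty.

Austin | 3 ; Quito | 3 ; Seoul | 1 ; Austin | 3 ; Austin | 2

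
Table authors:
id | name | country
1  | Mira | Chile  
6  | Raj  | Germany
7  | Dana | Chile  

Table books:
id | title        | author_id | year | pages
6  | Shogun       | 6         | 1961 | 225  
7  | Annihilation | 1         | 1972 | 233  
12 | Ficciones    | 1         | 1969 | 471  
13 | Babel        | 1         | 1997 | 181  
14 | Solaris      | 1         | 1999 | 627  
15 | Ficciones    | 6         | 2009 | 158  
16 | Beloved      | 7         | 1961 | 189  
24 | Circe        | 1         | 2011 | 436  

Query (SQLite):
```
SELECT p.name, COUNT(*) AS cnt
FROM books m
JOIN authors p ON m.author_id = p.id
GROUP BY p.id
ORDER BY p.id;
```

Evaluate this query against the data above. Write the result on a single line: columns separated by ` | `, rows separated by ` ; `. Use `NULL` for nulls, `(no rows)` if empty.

Mira | 5 ; Raj | 2 ; Dana | 1

Join each books row to its authors via author_id.
Group joined rows by authors.id; compute COUNT(*) per group.
  1: ids {7, 12, 13, 14, 24} → COUNT(*)=5
  6: ids {6, 15} → COUNT(*)=2
  7: ids {16} → COUNT(*)=1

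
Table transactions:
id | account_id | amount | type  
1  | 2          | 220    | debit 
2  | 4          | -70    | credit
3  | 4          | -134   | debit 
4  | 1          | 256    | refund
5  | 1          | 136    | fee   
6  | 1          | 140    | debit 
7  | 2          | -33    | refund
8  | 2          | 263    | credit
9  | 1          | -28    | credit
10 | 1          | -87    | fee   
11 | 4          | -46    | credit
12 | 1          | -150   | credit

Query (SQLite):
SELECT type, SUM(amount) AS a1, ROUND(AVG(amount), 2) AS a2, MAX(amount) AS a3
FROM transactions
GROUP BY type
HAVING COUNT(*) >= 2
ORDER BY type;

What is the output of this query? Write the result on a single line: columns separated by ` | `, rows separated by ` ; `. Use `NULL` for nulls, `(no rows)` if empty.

credit | -31 | -6.2 | 263 ; debit | 226 | 75.33 | 220 ; fee | 49 | 24.5 | 136 ; refund | 223 | 111.5 | 256

Group transactions by type.
Per group compute: SUM(amount), ROUND(AVG(amount), 2), MAX(amount).
HAVING: drop groups with fewer than 2 rows.
  credit: ids {2, 8, 9, 11, 12} → SUM(amount)=-31, ROUND(AVG(amount), 2)=-6.2, MAX(amount)=263
  debit: ids {1, 3, 6} → SUM(amount)=226, ROUND(AVG(amount), 2)=75.33, MAX(amount)=220
  fee: ids {5, 10} → SUM(amount)=49, ROUND(AVG(amount), 2)=24.5, MAX(amount)=136
  refund: ids {4, 7} → SUM(amount)=223, ROUND(AVG(amount), 2)=111.5, MAX(amount)=256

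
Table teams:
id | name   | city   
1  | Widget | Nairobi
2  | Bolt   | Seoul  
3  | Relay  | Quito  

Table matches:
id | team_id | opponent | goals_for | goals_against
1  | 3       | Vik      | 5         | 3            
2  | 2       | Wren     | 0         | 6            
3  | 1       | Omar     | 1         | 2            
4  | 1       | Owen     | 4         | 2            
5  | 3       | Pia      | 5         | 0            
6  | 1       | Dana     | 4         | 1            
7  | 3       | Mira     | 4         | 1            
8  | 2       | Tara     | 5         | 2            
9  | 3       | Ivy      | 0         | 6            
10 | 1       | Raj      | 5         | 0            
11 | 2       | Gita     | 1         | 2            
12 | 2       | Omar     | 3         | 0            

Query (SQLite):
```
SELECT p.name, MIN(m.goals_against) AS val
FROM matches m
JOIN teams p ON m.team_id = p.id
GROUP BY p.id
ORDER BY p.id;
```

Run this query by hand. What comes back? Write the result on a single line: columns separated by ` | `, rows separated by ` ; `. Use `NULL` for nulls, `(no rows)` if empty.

Widget | 0 ; Bolt | 0 ; Relay | 0

Join each matches row to its teams via team_id.
Group joined rows by teams.id; compute MIN(m.goals_against) per group.
  1: ids {3, 4, 6, 10} → MIN(m.goals_against)=0
  2: ids {2, 8, 11, 12} → MIN(m.goals_against)=0
  3: ids {1, 5, 7, 9} → MIN(m.goals_against)=0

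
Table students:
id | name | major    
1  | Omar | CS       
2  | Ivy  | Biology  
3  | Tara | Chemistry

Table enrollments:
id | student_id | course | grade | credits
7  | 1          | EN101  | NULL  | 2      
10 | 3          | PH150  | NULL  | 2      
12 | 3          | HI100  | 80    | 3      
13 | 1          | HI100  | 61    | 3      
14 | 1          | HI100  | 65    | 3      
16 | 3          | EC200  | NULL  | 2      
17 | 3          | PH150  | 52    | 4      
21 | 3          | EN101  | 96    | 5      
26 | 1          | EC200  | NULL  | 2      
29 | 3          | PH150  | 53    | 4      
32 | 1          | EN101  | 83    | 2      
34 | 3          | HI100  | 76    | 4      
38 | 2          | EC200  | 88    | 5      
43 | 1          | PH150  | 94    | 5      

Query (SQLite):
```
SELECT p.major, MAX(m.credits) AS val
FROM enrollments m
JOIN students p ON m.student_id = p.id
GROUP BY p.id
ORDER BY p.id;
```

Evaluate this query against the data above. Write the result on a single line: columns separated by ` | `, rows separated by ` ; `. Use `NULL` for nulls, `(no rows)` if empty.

CS | 5 ; Biology | 5 ; Chemistry | 5

Join each enrollments row to its students via student_id.
Group joined rows by students.id; compute MAX(m.credits) per group.
  1: ids {7, 13, 14, 26, 32, 43} → MAX(m.credits)=5
  2: ids {38} → MAX(m.credits)=5
  3: ids {10, 12, 16, 17, 21, 29, 34} → MAX(m.credits)=5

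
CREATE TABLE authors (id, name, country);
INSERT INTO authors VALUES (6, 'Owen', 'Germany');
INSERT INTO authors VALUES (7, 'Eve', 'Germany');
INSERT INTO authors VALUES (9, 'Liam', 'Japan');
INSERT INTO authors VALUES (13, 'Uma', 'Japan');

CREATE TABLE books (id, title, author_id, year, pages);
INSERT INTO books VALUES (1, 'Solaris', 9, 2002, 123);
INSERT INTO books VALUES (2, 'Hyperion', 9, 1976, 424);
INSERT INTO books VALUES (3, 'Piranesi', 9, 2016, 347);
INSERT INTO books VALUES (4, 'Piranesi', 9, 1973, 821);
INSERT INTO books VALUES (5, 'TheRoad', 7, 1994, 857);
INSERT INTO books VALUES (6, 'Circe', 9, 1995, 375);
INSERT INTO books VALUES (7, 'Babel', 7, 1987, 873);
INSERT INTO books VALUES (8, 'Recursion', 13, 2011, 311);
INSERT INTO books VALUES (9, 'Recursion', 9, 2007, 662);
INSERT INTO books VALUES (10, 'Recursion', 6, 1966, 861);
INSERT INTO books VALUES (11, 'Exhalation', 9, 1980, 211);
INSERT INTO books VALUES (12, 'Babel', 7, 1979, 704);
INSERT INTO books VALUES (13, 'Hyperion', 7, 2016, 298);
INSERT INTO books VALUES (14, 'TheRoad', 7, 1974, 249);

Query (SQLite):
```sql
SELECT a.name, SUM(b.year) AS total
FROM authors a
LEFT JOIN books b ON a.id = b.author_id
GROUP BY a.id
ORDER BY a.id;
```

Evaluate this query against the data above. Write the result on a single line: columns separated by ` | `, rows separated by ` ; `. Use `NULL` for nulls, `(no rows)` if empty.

LEFT JOIN keeps every authors row; unmatched ones get NULL for books columns.
Group by authors.id and compute SUM(b.year). SUM over an all-NULL group is NULL.
  6: ids {10} → SUM(b.year)=1966
  7: ids {5, 7, 12, 13, 14} → SUM(b.year)=9950
  9: ids {1, 2, 3, 4, 6, 9, 11} → SUM(b.year)=13949
  13: ids {8} → SUM(b.year)=2011

Owen | 1966 ; Eve | 9950 ; Liam | 13949 ; Uma | 2011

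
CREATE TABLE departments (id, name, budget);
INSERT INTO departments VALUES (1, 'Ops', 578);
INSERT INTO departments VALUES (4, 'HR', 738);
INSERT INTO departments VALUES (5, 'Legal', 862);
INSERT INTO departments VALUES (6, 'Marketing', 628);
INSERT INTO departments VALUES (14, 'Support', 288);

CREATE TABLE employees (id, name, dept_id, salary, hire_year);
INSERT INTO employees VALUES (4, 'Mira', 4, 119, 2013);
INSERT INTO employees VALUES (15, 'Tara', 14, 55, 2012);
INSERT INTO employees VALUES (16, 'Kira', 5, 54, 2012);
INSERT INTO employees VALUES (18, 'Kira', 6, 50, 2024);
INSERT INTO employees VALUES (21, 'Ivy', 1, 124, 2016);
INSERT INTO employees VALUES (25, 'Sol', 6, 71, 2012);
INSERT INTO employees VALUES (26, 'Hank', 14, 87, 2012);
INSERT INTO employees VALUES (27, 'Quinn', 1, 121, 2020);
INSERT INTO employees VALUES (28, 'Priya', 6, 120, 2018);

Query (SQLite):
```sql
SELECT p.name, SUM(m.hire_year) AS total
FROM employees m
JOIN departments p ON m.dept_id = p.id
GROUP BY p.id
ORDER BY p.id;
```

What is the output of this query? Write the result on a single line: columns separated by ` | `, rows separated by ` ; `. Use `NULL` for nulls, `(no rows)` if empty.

Join each employees row to its departments via dept_id.
Group joined rows by departments.id; compute SUM(m.hire_year) per group.
  1: ids {21, 27} → SUM(m.hire_year)=4036
  4: ids {4} → SUM(m.hire_year)=2013
  5: ids {16} → SUM(m.hire_year)=2012
  6: ids {18, 25, 28} → SUM(m.hire_year)=6054
  14: ids {15, 26} → SUM(m.hire_year)=4024

Ops | 4036 ; HR | 2013 ; Legal | 2012 ; Marketing | 6054 ; Support | 4024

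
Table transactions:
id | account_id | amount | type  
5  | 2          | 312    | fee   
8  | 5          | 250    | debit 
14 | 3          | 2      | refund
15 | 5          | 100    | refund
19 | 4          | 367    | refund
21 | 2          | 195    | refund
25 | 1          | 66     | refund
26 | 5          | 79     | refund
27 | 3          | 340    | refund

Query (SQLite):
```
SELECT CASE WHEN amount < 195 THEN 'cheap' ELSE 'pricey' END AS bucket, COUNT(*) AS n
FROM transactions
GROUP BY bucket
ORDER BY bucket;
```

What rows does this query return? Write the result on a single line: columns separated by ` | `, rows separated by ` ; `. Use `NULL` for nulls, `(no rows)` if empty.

cheap | 4 ; pricey | 5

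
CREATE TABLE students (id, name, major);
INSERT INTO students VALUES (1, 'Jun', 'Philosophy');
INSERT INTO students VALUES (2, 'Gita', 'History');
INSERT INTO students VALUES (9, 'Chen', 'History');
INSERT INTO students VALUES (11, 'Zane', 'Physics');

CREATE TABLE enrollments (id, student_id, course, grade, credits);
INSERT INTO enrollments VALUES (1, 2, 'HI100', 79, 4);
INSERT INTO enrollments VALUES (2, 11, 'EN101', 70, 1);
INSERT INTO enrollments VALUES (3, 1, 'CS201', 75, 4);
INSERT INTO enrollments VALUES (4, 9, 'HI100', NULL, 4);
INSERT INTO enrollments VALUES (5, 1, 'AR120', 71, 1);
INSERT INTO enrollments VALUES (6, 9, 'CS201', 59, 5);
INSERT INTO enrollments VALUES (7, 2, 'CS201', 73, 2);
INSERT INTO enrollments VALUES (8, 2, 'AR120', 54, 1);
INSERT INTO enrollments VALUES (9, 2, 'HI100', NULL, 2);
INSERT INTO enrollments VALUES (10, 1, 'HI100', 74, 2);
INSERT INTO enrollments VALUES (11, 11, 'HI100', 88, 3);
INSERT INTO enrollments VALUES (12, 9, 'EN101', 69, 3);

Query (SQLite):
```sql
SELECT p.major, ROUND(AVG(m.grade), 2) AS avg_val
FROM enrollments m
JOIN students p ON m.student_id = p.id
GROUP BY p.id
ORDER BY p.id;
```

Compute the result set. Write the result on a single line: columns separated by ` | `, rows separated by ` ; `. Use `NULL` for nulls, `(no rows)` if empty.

Philosophy | 73.33 ; History | 68.67 ; History | 64 ; Physics | 79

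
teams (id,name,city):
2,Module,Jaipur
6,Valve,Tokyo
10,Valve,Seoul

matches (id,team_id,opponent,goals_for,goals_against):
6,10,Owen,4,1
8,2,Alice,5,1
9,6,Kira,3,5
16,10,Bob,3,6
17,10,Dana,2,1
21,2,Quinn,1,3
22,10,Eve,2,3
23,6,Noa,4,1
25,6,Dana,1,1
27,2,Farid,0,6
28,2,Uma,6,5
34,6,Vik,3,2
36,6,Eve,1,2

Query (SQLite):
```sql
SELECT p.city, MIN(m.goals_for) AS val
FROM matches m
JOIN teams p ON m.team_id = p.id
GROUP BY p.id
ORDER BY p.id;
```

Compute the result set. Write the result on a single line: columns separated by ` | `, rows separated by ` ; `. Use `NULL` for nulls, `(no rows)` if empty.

Jaipur | 0 ; Tokyo | 1 ; Seoul | 2

Join each matches row to its teams via team_id.
Group joined rows by teams.id; compute MIN(m.goals_for) per group.
  2: ids {8, 21, 27, 28} → MIN(m.goals_for)=0
  6: ids {9, 23, 25, 34, 36} → MIN(m.goals_for)=1
  10: ids {6, 16, 17, 22} → MIN(m.goals_for)=2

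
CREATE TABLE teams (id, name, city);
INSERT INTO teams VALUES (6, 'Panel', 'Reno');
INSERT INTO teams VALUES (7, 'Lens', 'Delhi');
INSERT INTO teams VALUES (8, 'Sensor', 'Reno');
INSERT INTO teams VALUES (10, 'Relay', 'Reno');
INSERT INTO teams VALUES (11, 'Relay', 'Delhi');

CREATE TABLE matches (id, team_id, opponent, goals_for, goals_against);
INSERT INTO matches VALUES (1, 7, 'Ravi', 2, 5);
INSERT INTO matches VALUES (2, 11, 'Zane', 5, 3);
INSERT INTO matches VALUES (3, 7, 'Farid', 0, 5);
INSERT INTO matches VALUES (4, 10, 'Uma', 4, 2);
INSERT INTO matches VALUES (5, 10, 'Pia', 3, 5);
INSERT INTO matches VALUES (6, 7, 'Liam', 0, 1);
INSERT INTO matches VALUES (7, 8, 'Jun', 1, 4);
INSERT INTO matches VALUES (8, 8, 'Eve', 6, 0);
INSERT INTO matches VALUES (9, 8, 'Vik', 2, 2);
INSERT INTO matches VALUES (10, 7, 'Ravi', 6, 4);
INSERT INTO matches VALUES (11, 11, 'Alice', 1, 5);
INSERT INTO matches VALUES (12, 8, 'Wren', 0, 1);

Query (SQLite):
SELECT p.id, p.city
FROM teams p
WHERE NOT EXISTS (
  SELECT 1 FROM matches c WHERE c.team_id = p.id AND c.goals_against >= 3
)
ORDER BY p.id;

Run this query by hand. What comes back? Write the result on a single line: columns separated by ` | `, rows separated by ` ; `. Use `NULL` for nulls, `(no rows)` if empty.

For each teams row, check whether any matches with matching team_id has goals_against >= 3.
Keep rows where that is false.

6 | Reno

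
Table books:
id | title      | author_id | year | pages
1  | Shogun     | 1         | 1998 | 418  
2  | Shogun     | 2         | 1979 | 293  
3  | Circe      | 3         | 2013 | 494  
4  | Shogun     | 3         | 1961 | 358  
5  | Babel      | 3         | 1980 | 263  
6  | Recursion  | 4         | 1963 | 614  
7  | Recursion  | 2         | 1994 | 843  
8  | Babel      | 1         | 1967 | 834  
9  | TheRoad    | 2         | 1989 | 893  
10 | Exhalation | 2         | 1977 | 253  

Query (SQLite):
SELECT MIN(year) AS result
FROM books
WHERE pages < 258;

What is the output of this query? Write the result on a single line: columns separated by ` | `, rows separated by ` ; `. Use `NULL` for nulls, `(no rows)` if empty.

Rows where pages < 258 → year values: [1977].
MIN of non-NULL values = 1977.

1977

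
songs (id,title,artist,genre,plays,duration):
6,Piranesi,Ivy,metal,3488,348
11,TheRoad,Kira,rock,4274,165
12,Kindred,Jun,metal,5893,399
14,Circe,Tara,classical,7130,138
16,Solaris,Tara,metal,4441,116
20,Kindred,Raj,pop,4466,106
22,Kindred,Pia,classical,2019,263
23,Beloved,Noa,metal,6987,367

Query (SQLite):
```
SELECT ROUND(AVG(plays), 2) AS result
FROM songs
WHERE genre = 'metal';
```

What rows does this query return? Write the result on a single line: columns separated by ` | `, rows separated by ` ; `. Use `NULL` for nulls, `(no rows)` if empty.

Rows where genre='metal' → plays values: [3488, 5893, 4441, 6987].
AVG = 20809 / 4 (rounded to 2 dp).

5202.25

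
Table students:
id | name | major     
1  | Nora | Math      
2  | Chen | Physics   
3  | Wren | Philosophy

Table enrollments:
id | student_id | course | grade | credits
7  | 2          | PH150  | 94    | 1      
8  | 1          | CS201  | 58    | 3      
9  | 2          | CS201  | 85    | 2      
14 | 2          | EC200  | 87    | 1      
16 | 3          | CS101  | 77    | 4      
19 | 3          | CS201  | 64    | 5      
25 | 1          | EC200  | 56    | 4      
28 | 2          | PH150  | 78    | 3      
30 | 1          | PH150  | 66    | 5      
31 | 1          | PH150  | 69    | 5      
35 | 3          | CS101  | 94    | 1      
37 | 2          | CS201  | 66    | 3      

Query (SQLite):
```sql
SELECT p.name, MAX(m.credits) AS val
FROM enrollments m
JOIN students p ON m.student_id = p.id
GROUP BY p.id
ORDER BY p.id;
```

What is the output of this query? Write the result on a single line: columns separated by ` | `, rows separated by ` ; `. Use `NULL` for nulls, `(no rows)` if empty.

Join each enrollments row to its students via student_id.
Group joined rows by students.id; compute MAX(m.credits) per group.
  1: ids {8, 25, 30, 31} → MAX(m.credits)=5
  2: ids {7, 9, 14, 28, 37} → MAX(m.credits)=3
  3: ids {16, 19, 35} → MAX(m.credits)=5

Nora | 5 ; Chen | 3 ; Wren | 5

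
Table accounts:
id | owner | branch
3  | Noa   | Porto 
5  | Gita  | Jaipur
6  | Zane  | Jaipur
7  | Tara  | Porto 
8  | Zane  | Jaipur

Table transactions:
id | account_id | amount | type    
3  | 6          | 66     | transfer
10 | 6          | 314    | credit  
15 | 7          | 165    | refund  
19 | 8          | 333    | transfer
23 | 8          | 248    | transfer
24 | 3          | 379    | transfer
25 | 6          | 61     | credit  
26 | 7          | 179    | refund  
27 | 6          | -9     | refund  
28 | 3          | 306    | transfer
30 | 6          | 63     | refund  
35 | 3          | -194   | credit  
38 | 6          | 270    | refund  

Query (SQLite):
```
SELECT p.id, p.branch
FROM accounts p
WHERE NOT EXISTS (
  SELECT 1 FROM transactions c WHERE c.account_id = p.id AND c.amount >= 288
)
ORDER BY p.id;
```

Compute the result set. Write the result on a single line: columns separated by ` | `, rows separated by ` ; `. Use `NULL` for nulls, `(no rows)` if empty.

5 | Jaipur ; 7 | Porto

For each accounts row, check whether any transactions with matching account_id has amount >= 288.
Keep rows where that is false.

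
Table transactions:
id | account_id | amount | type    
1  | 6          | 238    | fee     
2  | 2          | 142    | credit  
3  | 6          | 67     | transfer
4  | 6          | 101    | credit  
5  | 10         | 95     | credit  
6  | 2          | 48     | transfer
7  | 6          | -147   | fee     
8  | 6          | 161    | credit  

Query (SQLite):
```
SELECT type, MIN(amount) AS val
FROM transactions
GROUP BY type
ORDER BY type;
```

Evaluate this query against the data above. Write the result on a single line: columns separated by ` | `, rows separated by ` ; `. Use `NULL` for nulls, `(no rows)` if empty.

credit | 95 ; fee | -147 ; transfer | 48

Partition transactions by type; compute MIN(amount) within each group.
  credit: ids {2, 4, 5, 8} → MIN(amount)=95
  fee: ids {1, 7} → MIN(amount)=-147
  transfer: ids {3, 6} → MIN(amount)=48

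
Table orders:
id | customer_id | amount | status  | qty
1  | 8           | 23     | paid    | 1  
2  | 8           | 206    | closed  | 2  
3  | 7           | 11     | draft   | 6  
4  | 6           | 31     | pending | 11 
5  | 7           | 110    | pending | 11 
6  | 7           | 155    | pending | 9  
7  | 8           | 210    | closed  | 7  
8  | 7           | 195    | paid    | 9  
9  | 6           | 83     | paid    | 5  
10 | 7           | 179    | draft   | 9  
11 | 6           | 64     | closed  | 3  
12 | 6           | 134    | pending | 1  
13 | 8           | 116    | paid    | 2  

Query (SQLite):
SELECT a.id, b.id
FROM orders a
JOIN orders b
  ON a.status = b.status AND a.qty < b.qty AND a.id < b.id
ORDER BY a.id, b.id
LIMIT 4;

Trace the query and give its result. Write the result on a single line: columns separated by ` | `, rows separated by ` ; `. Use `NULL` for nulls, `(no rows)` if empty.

1 | 8 ; 1 | 9 ; 1 | 13 ; 2 | 7

Pairs (a,b) with same status, a.qty < b.qty, a.id < b.id.
status groups: closed:{2,7,11} draft:{3,10} paid:{1,8,9,13} pending:{4,5,6,12}
Ordered by (a.id, b.id); first 4.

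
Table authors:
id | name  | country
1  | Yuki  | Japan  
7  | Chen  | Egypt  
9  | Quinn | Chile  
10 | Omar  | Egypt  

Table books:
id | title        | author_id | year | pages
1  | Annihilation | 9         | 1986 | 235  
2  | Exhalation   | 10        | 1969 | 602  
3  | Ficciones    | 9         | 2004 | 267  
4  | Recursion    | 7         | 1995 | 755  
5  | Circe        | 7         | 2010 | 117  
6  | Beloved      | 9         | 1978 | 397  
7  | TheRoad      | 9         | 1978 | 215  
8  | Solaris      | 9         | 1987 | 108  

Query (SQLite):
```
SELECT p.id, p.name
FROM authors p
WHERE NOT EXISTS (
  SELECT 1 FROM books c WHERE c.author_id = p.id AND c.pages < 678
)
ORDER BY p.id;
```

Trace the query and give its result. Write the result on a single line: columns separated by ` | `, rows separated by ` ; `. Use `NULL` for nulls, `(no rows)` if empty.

1 | Yuki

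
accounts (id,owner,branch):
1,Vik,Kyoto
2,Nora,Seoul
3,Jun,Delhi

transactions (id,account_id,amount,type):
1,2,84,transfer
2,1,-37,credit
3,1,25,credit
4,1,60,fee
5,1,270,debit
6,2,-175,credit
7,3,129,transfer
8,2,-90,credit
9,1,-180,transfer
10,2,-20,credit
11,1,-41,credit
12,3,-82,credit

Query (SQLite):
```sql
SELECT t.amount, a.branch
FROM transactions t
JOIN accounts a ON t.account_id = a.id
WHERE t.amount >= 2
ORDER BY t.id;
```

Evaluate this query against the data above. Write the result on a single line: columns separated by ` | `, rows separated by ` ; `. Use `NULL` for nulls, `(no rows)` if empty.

84 | Seoul ; 25 | Kyoto ; 60 | Kyoto ; 270 | Kyoto ; 129 | Delhi

Each transactions row matches the accounts row where account_id = accounts.id.
Then keep rows with t.amount >= 2.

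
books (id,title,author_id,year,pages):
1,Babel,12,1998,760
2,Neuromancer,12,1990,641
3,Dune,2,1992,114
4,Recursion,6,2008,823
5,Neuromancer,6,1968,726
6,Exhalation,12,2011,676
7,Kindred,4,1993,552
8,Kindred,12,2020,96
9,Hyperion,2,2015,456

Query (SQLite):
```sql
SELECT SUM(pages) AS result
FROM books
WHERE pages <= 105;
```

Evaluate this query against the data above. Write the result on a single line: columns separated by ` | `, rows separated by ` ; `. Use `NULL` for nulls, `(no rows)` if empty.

96

Rows where pages <= 105 → pages values: [96].
SUM of non-NULL values = 96.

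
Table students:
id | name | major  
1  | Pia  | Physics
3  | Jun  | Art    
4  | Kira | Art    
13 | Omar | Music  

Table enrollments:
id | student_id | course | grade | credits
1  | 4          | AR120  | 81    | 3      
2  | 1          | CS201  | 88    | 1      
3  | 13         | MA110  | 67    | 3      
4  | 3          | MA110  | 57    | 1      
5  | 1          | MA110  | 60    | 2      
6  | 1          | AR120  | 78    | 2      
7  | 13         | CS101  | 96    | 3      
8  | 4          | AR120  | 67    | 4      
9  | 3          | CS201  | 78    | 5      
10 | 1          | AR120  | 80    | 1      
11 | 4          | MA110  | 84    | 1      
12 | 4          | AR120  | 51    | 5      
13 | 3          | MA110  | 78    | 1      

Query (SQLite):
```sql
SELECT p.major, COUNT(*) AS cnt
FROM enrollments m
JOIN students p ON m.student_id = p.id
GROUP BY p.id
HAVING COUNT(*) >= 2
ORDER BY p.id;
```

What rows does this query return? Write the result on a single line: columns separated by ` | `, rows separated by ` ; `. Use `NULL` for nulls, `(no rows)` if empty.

Join each enrollments row to its students via student_id.
Group joined rows by students.id; compute COUNT(*) per group.
HAVING: keep groups with count ≥ 2.
  1: ids {2, 5, 6, 10} → COUNT(*)=4
  3: ids {4, 9, 13} → COUNT(*)=3
  4: ids {1, 8, 11, 12} → COUNT(*)=4
  13: ids {3, 7} → COUNT(*)=2

Physics | 4 ; Art | 3 ; Art | 4 ; Music | 2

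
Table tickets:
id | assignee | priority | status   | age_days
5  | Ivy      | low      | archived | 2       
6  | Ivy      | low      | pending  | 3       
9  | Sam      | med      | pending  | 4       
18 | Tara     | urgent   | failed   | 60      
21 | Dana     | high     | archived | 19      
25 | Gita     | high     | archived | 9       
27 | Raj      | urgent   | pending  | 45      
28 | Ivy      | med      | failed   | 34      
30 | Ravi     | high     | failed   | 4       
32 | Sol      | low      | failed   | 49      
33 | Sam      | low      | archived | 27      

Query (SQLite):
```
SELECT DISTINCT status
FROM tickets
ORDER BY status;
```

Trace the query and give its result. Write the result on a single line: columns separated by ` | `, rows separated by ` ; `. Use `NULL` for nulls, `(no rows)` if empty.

Collect distinct status values from tickets.

archived ; failed ; pending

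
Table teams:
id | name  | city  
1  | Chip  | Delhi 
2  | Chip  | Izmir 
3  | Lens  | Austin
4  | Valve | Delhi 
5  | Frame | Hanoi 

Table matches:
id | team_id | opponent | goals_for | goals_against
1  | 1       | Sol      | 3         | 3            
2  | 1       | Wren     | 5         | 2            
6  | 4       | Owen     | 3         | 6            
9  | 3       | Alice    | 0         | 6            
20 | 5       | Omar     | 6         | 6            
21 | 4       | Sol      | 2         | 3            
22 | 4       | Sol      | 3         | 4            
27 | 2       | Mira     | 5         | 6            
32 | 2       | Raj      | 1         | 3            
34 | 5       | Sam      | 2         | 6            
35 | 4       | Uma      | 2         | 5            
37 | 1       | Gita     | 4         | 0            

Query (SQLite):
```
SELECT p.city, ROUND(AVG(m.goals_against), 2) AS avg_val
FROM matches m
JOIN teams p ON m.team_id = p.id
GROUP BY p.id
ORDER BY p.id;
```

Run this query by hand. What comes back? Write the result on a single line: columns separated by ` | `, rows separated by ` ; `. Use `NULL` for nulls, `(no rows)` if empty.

Delhi | 1.67 ; Izmir | 4.5 ; Austin | 6 ; Delhi | 4.5 ; Hanoi | 6

Join each matches row to its teams via team_id.
Group joined rows by teams.id; compute ROUND(AVG(m.goals_against), 2) per group.
  1: ids {1, 2, 37} → ROUND(AVG(m.goals_against), 2)=1.67
  2: ids {27, 32} → ROUND(AVG(m.goals_against), 2)=4.5
  3: ids {9} → ROUND(AVG(m.goals_against), 2)=6
  4: ids {6, 21, 22, 35} → ROUND(AVG(m.goals_against), 2)=4.5
  5: ids {20, 34} → ROUND(AVG(m.goals_against), 2)=6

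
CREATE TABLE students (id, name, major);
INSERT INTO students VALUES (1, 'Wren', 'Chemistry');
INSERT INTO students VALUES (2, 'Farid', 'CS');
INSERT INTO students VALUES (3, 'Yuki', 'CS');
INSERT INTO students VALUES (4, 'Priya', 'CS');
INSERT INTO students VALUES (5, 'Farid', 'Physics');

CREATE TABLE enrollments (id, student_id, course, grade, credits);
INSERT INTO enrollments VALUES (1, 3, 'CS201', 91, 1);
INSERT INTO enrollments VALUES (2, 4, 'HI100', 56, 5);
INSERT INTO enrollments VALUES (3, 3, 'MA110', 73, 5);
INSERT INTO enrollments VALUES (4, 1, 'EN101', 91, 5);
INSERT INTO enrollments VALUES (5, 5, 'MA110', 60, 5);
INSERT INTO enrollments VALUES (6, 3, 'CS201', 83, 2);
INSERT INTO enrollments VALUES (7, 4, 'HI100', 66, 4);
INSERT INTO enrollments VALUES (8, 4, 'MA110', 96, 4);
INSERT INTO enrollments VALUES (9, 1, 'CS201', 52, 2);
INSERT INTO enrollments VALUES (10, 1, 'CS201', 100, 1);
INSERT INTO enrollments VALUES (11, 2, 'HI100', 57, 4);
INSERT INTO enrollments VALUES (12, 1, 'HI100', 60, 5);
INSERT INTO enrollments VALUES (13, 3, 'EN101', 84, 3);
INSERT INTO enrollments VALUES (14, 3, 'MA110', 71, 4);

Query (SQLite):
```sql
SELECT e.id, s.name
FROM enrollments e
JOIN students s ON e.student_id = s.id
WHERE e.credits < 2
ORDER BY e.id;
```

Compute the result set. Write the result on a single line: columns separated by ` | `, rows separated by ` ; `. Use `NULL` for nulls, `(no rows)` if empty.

1 | Yuki ; 10 | Wren

Each enrollments row matches the students row where student_id = students.id.
Then keep rows with e.credits < 2.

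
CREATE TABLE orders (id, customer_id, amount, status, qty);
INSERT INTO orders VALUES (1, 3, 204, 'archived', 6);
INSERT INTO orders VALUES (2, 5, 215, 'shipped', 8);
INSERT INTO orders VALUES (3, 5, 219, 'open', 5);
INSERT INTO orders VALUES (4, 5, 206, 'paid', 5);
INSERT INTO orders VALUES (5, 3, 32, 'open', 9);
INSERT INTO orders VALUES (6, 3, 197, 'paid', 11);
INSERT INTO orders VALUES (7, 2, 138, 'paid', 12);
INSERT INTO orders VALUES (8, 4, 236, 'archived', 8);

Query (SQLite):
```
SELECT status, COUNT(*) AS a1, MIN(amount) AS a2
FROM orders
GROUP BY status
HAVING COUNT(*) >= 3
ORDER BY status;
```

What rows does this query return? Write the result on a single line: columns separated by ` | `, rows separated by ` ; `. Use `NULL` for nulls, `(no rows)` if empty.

Group orders by status.
Per group compute: COUNT(*), MIN(amount).
HAVING: drop groups with fewer than 3 rows.
  archived: ids {1, 8} → COUNT(*)=2, MIN(amount)=204
  open: ids {3, 5} → COUNT(*)=2, MIN(amount)=32
  paid: ids {4, 6, 7} → COUNT(*)=3, MIN(amount)=138
  shipped: ids {2} → COUNT(*)=1, MIN(amount)=215

paid | 3 | 138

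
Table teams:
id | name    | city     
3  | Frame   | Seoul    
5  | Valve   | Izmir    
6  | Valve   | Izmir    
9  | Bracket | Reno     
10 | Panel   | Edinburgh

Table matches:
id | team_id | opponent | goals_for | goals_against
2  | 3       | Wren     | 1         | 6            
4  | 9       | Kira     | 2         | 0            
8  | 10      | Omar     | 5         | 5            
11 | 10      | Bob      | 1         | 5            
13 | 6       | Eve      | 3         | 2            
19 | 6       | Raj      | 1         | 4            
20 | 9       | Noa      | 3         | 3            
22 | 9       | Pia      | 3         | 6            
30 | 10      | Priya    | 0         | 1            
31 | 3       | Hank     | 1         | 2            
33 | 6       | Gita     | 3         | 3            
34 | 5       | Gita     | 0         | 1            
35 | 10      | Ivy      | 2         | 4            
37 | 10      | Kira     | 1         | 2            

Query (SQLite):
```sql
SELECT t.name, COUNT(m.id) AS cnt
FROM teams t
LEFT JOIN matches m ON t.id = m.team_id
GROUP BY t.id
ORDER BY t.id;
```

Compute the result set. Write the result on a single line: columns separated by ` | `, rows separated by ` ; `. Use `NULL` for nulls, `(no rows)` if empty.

Frame | 2 ; Valve | 1 ; Valve | 3 ; Bracket | 3 ; Panel | 5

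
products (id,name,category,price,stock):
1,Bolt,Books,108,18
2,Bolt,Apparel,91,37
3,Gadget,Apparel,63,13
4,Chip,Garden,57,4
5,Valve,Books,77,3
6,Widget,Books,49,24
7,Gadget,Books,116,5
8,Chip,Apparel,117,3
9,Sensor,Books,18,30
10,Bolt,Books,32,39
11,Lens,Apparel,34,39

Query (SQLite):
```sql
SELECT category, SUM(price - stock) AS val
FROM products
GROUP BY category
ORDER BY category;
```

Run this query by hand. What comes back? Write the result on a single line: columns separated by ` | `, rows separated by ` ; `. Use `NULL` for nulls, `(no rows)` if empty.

Apparel | 213 ; Books | 281 ; Garden | 53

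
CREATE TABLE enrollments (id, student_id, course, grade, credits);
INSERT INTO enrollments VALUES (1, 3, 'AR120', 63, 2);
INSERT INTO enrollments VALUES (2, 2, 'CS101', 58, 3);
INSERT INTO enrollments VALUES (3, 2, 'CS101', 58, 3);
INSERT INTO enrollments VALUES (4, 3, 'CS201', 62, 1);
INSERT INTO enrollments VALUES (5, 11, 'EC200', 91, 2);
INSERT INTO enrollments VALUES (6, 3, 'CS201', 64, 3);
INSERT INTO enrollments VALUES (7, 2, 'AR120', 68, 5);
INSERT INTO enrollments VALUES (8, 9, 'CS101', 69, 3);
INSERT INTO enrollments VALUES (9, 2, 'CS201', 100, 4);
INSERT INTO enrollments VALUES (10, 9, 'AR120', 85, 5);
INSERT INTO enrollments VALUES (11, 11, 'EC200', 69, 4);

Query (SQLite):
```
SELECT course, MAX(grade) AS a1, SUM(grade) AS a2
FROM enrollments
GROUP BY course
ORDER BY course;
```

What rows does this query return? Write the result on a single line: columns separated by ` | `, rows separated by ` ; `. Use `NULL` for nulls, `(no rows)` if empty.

AR120 | 85 | 216 ; CS101 | 69 | 185 ; CS201 | 100 | 226 ; EC200 | 91 | 160

Group enrollments by course.
Per group compute: MAX(grade), SUM(grade).
  AR120: ids {1, 7, 10} → MAX(grade)=85, SUM(grade)=216
  CS101: ids {2, 3, 8} → MAX(grade)=69, SUM(grade)=185
  CS201: ids {4, 6, 9} → MAX(grade)=100, SUM(grade)=226
  EC200: ids {5, 11} → MAX(grade)=91, SUM(grade)=160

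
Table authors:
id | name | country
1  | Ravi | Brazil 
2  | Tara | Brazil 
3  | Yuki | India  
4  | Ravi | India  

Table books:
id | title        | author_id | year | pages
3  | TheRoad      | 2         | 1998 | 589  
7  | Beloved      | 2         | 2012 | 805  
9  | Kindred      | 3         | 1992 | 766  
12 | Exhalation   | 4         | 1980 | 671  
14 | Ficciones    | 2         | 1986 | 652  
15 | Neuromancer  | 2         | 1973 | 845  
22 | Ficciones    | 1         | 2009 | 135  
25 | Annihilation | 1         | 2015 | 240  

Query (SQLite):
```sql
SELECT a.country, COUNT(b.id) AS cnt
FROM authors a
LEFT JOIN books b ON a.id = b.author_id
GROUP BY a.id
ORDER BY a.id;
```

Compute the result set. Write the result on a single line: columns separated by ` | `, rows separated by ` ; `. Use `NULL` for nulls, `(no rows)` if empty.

Brazil | 2 ; Brazil | 4 ; India | 1 ; India | 1

LEFT JOIN keeps every authors row; unmatched ones get NULL for books columns.
Group by authors.id and compute COUNT(b.id). COUNT(col) of an all-NULL group is 0.
  1: ids {22, 25} → COUNT(b.id)=2
  2: ids {3, 7, 14, 15} → COUNT(b.id)=4
  3: ids {9} → COUNT(b.id)=1
  4: ids {12} → COUNT(b.id)=1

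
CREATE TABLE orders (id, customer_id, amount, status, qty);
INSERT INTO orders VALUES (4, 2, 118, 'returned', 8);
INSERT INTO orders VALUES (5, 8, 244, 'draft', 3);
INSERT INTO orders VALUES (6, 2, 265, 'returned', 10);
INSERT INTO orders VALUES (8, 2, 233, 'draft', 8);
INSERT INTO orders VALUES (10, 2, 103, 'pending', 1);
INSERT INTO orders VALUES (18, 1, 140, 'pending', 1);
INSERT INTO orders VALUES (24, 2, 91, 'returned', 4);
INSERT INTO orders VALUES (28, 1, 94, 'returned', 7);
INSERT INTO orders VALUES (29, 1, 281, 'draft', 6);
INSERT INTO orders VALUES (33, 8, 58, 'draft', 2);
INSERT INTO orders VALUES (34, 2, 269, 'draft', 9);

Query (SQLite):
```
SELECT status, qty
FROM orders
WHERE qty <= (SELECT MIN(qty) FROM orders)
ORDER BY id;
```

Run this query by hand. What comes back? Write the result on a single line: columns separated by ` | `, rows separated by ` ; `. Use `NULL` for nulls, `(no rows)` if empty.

Scalar subquery: MIN(qty) over all orders rows = 1.
Keep rows where qty <= that value.

pending | 1 ; pending | 1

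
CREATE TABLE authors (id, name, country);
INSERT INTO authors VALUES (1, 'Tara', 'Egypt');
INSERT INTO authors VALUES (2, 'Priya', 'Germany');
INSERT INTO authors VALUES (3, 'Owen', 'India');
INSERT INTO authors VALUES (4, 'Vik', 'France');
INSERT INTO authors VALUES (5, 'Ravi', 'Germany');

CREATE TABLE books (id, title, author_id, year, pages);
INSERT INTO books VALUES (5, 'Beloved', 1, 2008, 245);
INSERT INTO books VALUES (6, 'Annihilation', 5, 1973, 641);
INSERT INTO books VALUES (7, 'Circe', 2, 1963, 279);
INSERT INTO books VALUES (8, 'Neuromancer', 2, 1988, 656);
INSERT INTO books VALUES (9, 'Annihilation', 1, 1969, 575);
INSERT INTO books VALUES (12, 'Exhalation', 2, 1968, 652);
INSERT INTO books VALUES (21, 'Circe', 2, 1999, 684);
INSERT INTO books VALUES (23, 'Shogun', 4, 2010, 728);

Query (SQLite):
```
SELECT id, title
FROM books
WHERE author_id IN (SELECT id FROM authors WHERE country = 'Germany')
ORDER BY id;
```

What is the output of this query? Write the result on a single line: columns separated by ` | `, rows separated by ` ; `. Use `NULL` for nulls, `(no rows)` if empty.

Inner query: authors.id where country = 'Germany'.
Outer: keep books rows whose author_id is in that set.
Inner query → {2, 5}

6 | Annihilation ; 7 | Circe ; 8 | Neuromancer ; 12 | Exhalation ; 21 | Circe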